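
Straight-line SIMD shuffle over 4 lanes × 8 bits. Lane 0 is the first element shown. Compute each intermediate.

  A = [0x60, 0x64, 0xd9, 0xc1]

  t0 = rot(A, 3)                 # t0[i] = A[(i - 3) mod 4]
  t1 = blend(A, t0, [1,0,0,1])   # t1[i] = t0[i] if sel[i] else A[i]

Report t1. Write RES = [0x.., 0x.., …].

t0 = [0x64, 0xd9, 0xc1, 0x60]
t1 = [0x64, 0x64, 0xd9, 0x60]

RES = [0x64, 0x64, 0xd9, 0x60]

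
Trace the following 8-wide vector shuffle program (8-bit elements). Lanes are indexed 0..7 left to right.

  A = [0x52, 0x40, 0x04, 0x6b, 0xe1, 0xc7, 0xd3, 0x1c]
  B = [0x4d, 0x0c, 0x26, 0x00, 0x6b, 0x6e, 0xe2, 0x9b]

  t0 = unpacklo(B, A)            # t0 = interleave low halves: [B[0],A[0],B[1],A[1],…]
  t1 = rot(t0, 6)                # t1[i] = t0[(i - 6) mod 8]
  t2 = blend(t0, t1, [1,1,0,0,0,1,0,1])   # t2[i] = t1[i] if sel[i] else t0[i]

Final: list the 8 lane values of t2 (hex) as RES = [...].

RES = [0x0c, 0x40, 0x0c, 0x40, 0x26, 0x6b, 0x00, 0x52]

→ t0 |4d|52|0c|40|26|04|00|6b|
→ t1 |0c|40|26|04|00|6b|4d|52|
→ t2 |0c|40|0c|40|26|6b|00|52|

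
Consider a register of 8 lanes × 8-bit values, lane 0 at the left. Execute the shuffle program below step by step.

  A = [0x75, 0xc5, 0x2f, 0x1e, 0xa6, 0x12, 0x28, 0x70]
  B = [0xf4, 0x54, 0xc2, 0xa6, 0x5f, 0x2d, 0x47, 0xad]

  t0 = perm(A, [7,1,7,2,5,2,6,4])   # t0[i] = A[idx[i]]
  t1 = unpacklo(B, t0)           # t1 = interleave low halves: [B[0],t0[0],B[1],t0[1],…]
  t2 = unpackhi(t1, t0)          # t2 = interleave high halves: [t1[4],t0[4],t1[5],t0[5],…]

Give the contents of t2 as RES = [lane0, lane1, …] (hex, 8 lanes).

RES = [0xc2, 0x12, 0x70, 0x2f, 0xa6, 0x28, 0x2f, 0xa6]

→ t0 |70|c5|70|2f|12|2f|28|a6|
→ t1 |f4|70|54|c5|c2|70|a6|2f|
→ t2 |c2|12|70|2f|a6|28|2f|a6|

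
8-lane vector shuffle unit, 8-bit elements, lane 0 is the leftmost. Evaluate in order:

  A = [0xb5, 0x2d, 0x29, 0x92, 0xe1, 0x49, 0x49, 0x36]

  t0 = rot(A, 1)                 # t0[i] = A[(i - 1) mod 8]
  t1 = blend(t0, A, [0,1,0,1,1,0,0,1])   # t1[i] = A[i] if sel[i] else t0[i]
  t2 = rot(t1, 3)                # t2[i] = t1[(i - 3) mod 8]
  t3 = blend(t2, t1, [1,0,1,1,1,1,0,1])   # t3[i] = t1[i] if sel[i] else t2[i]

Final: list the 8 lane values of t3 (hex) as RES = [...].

→ t0 |36|b5|2d|29|92|e1|49|49|
→ t1 |36|2d|2d|92|e1|e1|49|36|
→ t2 |e1|49|36|36|2d|2d|92|e1|
→ t3 |36|49|2d|92|e1|e1|92|36|

RES = [0x36, 0x49, 0x2d, 0x92, 0xe1, 0xe1, 0x92, 0x36]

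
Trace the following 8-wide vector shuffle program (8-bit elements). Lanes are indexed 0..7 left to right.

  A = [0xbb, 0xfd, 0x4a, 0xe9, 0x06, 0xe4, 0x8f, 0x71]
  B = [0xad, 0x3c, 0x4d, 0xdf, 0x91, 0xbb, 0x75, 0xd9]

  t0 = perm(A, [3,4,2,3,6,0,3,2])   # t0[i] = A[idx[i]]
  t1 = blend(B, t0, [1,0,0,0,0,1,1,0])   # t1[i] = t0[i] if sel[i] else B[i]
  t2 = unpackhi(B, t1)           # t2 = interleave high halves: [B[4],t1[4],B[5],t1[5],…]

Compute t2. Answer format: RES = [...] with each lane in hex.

RES = [ 0x91  0x91  0xbb  0xbb  0x75  0xe9  0xd9  0xd9 ]

  t0: e9 06 4a e9 8f bb e9 4a
  t1: e9 3c 4d df 91 bb e9 d9
  t2: 91 91 bb bb 75 e9 d9 d9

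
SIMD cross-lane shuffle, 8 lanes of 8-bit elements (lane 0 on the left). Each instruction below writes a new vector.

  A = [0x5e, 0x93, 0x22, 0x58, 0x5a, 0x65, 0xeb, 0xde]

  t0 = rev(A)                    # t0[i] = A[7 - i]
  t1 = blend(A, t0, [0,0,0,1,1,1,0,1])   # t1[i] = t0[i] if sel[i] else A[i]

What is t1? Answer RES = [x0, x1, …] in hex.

→ t0 |de|eb|65|5a|58|22|93|5e|
→ t1 |5e|93|22|5a|58|22|eb|5e|

RES = [ 0x5e  0x93  0x22  0x5a  0x58  0x22  0xeb  0x5e ]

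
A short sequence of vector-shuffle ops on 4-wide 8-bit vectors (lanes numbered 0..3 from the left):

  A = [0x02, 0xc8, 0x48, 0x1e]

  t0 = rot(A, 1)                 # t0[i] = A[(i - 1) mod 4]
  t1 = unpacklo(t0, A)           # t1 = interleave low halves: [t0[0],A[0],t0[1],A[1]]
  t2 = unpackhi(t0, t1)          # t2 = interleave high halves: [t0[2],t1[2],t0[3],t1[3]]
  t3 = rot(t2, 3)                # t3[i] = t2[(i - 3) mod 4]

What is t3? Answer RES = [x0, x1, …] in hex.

t0 = [0x1e, 0x02, 0xc8, 0x48]
t1 = [0x1e, 0x02, 0x02, 0xc8]
t2 = [0xc8, 0x02, 0x48, 0xc8]
t3 = [0x02, 0x48, 0xc8, 0xc8]

RES = [0x02, 0x48, 0xc8, 0xc8]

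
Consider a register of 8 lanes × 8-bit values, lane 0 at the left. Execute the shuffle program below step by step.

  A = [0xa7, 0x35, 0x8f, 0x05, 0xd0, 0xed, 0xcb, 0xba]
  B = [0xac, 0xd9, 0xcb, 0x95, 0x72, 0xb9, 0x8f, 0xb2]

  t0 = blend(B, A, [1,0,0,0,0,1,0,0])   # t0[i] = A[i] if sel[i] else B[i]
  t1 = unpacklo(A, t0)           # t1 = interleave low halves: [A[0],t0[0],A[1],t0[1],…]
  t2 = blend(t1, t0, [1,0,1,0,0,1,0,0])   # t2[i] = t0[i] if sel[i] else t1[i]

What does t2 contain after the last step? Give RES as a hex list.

  t0: a7 d9 cb 95 72 ed 8f b2
  t1: a7 a7 35 d9 8f cb 05 95
  t2: a7 a7 cb d9 8f ed 05 95

RES = [ 0xa7  0xa7  0xcb  0xd9  0x8f  0xed  0x05  0x95 ]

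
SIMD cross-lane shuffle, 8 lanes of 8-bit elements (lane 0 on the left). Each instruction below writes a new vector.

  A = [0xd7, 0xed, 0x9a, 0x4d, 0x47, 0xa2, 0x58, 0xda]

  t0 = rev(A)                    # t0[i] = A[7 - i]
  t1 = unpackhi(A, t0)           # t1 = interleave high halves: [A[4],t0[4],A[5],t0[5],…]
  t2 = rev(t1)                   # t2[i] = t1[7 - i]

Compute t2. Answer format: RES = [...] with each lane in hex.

t0 = [0xda, 0x58, 0xa2, 0x47, 0x4d, 0x9a, 0xed, 0xd7]
t1 = [0x47, 0x4d, 0xa2, 0x9a, 0x58, 0xed, 0xda, 0xd7]
t2 = [0xd7, 0xda, 0xed, 0x58, 0x9a, 0xa2, 0x4d, 0x47]

RES = [0xd7, 0xda, 0xed, 0x58, 0x9a, 0xa2, 0x4d, 0x47]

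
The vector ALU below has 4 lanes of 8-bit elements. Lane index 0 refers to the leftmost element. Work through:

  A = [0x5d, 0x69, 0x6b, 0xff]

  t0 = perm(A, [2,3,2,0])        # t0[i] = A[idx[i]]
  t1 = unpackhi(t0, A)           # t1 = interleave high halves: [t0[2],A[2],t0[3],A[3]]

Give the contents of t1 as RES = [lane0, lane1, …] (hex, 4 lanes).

RES = [ 0x6b  0x6b  0x5d  0xff ]

t0 = [0x6b, 0xff, 0x6b, 0x5d]
t1 = [0x6b, 0x6b, 0x5d, 0xff]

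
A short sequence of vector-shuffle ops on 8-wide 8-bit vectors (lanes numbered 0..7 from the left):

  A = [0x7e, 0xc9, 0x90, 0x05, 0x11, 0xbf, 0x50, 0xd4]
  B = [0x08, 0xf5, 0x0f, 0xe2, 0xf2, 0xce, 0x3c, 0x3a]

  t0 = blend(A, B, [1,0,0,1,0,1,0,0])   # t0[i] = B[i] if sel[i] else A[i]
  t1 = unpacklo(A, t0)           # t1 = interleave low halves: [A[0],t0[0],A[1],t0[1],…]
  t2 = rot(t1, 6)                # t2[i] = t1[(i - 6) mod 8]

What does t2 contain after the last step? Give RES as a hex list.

t0 = [0x08, 0xc9, 0x90, 0xe2, 0x11, 0xce, 0x50, 0xd4]
t1 = [0x7e, 0x08, 0xc9, 0xc9, 0x90, 0x90, 0x05, 0xe2]
t2 = [0xc9, 0xc9, 0x90, 0x90, 0x05, 0xe2, 0x7e, 0x08]

RES = [ 0xc9  0xc9  0x90  0x90  0x05  0xe2  0x7e  0x08 ]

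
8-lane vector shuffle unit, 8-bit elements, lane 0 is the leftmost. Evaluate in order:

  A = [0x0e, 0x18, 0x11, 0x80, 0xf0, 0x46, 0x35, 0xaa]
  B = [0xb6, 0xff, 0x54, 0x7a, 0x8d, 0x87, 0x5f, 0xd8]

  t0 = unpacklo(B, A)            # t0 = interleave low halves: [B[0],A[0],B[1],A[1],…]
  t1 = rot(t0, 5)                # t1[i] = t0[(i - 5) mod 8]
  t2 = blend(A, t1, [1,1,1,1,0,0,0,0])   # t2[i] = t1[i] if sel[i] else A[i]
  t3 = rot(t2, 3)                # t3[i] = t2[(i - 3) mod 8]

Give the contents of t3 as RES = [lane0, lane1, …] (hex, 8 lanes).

RES = [0x46, 0x35, 0xaa, 0x18, 0x54, 0x11, 0x7a, 0xf0]

  t0: b6 0e ff 18 54 11 7a 80
  t1: 18 54 11 7a 80 b6 0e ff
  t2: 18 54 11 7a f0 46 35 aa
  t3: 46 35 aa 18 54 11 7a f0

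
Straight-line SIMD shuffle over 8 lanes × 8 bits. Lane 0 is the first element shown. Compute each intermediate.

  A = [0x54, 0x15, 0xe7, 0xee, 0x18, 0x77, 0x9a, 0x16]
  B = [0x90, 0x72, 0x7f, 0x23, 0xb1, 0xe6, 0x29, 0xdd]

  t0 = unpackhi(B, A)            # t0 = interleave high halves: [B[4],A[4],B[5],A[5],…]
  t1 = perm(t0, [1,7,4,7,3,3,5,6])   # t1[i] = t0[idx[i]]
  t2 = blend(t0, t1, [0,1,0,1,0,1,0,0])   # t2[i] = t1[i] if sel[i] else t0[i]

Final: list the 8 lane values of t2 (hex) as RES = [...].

  t0: b1 18 e6 77 29 9a dd 16
  t1: 18 16 29 16 77 77 9a dd
  t2: b1 16 e6 16 29 77 dd 16

RES = [ 0xb1  0x16  0xe6  0x16  0x29  0x77  0xdd  0x16 ]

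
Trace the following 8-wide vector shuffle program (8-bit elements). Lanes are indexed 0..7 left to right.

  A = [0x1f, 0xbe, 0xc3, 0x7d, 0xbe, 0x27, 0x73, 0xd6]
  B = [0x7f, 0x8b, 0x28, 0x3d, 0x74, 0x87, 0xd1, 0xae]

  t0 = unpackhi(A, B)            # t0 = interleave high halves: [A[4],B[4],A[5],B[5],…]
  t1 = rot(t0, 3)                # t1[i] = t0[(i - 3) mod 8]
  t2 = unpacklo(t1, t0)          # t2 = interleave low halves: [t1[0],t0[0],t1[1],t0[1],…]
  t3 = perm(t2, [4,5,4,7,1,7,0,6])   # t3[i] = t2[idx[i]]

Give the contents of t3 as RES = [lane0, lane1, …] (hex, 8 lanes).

RES = [ 0xae  0x27  0xae  0x87  0xbe  0x87  0xd1  0xbe ]

  t0: be 74 27 87 73 d1 d6 ae
  t1: d1 d6 ae be 74 27 87 73
  t2: d1 be d6 74 ae 27 be 87
  t3: ae 27 ae 87 be 87 d1 be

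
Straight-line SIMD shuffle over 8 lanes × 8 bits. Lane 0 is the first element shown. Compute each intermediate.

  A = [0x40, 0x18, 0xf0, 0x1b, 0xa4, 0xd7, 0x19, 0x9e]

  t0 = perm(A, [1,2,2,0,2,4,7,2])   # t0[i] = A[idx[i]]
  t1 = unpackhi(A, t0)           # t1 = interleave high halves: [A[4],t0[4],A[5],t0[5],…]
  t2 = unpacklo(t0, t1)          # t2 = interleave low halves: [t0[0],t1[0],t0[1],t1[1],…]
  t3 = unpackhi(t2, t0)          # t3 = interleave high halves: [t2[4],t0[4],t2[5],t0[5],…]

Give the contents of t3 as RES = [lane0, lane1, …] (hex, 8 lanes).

RES = [0xf0, 0xf0, 0xd7, 0xa4, 0x40, 0x9e, 0xa4, 0xf0]

t0 = [0x18, 0xf0, 0xf0, 0x40, 0xf0, 0xa4, 0x9e, 0xf0]
t1 = [0xa4, 0xf0, 0xd7, 0xa4, 0x19, 0x9e, 0x9e, 0xf0]
t2 = [0x18, 0xa4, 0xf0, 0xf0, 0xf0, 0xd7, 0x40, 0xa4]
t3 = [0xf0, 0xf0, 0xd7, 0xa4, 0x40, 0x9e, 0xa4, 0xf0]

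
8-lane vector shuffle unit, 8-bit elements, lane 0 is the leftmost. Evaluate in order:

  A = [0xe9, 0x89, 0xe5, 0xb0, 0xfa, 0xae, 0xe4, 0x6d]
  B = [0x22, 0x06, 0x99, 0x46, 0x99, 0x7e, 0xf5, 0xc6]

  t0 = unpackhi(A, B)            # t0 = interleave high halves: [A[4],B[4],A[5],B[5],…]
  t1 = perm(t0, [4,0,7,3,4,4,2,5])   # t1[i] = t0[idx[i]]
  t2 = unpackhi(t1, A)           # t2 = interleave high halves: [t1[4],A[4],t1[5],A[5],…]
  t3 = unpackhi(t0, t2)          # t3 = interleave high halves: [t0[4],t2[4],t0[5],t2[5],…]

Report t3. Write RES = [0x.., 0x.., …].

RES = [ 0xe4  0xae  0xf5  0xe4  0x6d  0xf5  0xc6  0x6d ]

  t0: fa 99 ae 7e e4 f5 6d c6
  t1: e4 fa c6 7e e4 e4 ae f5
  t2: e4 fa e4 ae ae e4 f5 6d
  t3: e4 ae f5 e4 6d f5 c6 6d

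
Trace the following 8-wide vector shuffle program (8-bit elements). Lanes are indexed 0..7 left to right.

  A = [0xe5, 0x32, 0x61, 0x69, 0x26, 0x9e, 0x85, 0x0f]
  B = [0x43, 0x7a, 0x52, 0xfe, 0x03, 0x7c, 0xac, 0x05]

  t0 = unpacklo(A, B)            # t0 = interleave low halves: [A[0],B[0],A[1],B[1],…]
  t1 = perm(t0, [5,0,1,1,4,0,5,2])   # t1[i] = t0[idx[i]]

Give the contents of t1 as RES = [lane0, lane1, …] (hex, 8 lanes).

RES = [0x52, 0xe5, 0x43, 0x43, 0x61, 0xe5, 0x52, 0x32]

→ t0 |e5|43|32|7a|61|52|69|fe|
→ t1 |52|e5|43|43|61|e5|52|32|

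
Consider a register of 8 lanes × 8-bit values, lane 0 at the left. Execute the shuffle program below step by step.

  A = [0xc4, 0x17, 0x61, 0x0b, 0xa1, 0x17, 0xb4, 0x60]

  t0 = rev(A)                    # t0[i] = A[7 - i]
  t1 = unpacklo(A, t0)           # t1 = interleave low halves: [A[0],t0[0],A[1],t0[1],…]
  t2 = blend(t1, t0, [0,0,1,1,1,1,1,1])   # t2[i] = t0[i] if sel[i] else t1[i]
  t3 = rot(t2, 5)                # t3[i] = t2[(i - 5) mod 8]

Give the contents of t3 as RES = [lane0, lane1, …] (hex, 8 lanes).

RES = [0xa1, 0x0b, 0x61, 0x17, 0xc4, 0xc4, 0x60, 0x17]

  t0: 60 b4 17 a1 0b 61 17 c4
  t1: c4 60 17 b4 61 17 0b a1
  t2: c4 60 17 a1 0b 61 17 c4
  t3: a1 0b 61 17 c4 c4 60 17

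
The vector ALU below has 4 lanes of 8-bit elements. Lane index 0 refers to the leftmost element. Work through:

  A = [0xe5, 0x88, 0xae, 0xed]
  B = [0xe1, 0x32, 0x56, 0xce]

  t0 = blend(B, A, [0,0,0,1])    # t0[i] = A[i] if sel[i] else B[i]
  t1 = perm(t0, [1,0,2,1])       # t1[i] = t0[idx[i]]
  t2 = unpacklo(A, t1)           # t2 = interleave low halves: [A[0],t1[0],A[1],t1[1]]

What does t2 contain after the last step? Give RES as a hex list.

  t0: e1 32 56 ed
  t1: 32 e1 56 32
  t2: e5 32 88 e1

RES = [0xe5, 0x32, 0x88, 0xe1]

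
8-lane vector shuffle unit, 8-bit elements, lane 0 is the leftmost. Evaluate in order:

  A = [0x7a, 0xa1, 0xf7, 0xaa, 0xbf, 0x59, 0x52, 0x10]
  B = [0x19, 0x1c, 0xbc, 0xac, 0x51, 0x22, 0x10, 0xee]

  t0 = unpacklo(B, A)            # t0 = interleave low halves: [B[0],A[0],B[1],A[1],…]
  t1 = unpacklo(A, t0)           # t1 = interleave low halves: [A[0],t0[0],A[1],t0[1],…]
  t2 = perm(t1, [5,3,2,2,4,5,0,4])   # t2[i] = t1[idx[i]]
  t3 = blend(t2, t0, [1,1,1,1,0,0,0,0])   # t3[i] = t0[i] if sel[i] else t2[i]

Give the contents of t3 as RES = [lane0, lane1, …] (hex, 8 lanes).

t0 = [0x19, 0x7a, 0x1c, 0xa1, 0xbc, 0xf7, 0xac, 0xaa]
t1 = [0x7a, 0x19, 0xa1, 0x7a, 0xf7, 0x1c, 0xaa, 0xa1]
t2 = [0x1c, 0x7a, 0xa1, 0xa1, 0xf7, 0x1c, 0x7a, 0xf7]
t3 = [0x19, 0x7a, 0x1c, 0xa1, 0xf7, 0x1c, 0x7a, 0xf7]

RES = [ 0x19  0x7a  0x1c  0xa1  0xf7  0x1c  0x7a  0xf7 ]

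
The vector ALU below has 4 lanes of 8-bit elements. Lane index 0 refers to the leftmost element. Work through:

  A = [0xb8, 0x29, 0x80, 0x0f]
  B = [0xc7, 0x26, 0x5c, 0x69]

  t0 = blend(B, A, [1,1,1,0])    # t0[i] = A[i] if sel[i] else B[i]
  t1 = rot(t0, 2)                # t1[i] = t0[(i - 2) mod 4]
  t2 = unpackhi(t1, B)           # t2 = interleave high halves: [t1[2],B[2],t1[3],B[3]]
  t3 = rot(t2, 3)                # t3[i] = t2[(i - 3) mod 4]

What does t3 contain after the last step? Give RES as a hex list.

RES = [0x5c, 0x29, 0x69, 0xb8]

→ t0 |b8|29|80|69|
→ t1 |80|69|b8|29|
→ t2 |b8|5c|29|69|
→ t3 |5c|29|69|b8|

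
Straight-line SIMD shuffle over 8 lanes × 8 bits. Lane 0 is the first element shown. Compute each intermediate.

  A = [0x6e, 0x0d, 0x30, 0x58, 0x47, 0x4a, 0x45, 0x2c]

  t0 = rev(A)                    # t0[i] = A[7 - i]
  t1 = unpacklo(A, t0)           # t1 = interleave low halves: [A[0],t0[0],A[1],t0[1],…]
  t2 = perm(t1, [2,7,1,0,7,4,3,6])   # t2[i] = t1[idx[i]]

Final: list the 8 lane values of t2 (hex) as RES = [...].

RES = [0x0d, 0x47, 0x2c, 0x6e, 0x47, 0x30, 0x45, 0x58]

t0 = [0x2c, 0x45, 0x4a, 0x47, 0x58, 0x30, 0x0d, 0x6e]
t1 = [0x6e, 0x2c, 0x0d, 0x45, 0x30, 0x4a, 0x58, 0x47]
t2 = [0x0d, 0x47, 0x2c, 0x6e, 0x47, 0x30, 0x45, 0x58]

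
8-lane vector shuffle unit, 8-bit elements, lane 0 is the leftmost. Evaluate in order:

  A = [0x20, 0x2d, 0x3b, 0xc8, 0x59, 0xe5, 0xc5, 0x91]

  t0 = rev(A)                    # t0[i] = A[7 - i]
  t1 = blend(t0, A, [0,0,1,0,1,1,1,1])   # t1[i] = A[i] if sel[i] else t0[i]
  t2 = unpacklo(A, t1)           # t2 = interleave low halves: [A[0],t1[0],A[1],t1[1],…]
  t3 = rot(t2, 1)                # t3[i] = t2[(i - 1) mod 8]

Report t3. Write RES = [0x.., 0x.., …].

t0 = [0x91, 0xc5, 0xe5, 0x59, 0xc8, 0x3b, 0x2d, 0x20]
t1 = [0x91, 0xc5, 0x3b, 0x59, 0x59, 0xe5, 0xc5, 0x91]
t2 = [0x20, 0x91, 0x2d, 0xc5, 0x3b, 0x3b, 0xc8, 0x59]
t3 = [0x59, 0x20, 0x91, 0x2d, 0xc5, 0x3b, 0x3b, 0xc8]

RES = [0x59, 0x20, 0x91, 0x2d, 0xc5, 0x3b, 0x3b, 0xc8]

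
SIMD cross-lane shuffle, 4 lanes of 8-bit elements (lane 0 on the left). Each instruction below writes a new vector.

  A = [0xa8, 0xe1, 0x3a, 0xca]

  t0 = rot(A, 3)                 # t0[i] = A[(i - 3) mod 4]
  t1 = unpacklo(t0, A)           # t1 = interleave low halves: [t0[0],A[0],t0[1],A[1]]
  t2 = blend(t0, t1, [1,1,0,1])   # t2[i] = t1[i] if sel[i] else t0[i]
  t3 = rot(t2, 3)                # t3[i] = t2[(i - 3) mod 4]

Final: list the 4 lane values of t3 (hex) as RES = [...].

→ t0 |e1|3a|ca|a8|
→ t1 |e1|a8|3a|e1|
→ t2 |e1|a8|ca|e1|
→ t3 |a8|ca|e1|e1|

RES = [0xa8, 0xca, 0xe1, 0xe1]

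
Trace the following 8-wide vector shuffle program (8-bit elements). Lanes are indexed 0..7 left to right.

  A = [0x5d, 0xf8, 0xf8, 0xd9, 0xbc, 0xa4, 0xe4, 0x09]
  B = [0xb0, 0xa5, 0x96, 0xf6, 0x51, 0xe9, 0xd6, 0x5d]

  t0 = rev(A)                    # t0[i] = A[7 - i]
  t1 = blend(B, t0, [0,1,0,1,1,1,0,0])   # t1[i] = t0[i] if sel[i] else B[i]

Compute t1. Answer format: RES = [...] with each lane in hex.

t0 = [0x09, 0xe4, 0xa4, 0xbc, 0xd9, 0xf8, 0xf8, 0x5d]
t1 = [0xb0, 0xe4, 0x96, 0xbc, 0xd9, 0xf8, 0xd6, 0x5d]

RES = [ 0xb0  0xe4  0x96  0xbc  0xd9  0xf8  0xd6  0x5d ]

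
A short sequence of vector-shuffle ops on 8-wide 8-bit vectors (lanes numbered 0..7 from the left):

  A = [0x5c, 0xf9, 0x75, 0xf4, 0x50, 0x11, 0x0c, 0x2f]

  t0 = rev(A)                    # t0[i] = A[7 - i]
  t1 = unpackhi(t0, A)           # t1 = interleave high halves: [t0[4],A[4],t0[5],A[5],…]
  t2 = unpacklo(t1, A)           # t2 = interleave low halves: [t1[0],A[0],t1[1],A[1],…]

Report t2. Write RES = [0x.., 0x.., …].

  t0: 2f 0c 11 50 f4 75 f9 5c
  t1: f4 50 75 11 f9 0c 5c 2f
  t2: f4 5c 50 f9 75 75 11 f4

RES = [ 0xf4  0x5c  0x50  0xf9  0x75  0x75  0x11  0xf4 ]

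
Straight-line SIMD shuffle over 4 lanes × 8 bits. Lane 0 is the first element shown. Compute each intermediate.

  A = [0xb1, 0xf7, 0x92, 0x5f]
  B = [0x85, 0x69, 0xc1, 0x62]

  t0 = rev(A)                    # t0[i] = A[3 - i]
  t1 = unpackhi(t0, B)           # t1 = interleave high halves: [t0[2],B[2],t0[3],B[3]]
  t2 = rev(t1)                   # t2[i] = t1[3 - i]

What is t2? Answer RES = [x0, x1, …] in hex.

  t0: 5f 92 f7 b1
  t1: f7 c1 b1 62
  t2: 62 b1 c1 f7

RES = [0x62, 0xb1, 0xc1, 0xf7]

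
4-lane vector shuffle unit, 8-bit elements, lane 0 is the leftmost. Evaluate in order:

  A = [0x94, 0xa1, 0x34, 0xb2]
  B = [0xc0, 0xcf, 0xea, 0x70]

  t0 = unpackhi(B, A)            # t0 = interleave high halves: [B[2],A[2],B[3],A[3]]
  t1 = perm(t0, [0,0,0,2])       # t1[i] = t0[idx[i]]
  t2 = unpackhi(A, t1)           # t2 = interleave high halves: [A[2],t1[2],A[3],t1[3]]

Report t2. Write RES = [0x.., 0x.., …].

RES = [0x34, 0xea, 0xb2, 0x70]

  t0: ea 34 70 b2
  t1: ea ea ea 70
  t2: 34 ea b2 70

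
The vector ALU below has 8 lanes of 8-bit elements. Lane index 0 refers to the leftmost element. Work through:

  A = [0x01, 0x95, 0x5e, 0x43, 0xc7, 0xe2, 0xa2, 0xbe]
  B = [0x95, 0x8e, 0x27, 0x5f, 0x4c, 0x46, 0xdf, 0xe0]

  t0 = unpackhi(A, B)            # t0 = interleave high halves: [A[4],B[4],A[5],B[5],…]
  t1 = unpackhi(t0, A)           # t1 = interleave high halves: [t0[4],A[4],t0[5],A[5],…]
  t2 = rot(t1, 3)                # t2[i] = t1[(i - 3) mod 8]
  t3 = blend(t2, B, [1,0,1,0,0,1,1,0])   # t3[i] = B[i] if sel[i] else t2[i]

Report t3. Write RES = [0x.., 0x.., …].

RES = [0x95, 0xe0, 0x27, 0xa2, 0xc7, 0x46, 0xdf, 0xbe]

  t0: c7 4c e2 46 a2 df be e0
  t1: a2 c7 df e2 be a2 e0 be
  t2: a2 e0 be a2 c7 df e2 be
  t3: 95 e0 27 a2 c7 46 df be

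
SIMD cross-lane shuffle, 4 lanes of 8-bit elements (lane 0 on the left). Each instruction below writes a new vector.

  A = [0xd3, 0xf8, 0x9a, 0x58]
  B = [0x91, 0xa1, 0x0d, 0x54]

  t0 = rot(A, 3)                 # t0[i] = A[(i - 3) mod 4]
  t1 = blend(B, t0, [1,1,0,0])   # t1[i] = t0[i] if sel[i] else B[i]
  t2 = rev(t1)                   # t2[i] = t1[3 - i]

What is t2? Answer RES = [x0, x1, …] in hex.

RES = [ 0x54  0x0d  0x9a  0xf8 ]

t0 = [0xf8, 0x9a, 0x58, 0xd3]
t1 = [0xf8, 0x9a, 0x0d, 0x54]
t2 = [0x54, 0x0d, 0x9a, 0xf8]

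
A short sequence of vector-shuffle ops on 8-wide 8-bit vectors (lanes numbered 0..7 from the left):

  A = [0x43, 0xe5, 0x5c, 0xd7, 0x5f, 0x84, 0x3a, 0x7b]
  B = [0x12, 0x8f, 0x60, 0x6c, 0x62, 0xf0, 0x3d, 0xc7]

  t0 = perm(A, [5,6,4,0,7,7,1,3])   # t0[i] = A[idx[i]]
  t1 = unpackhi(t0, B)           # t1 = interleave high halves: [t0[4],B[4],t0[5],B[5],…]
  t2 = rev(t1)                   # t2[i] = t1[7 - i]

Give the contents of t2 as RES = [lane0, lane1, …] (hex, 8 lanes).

RES = [ 0xc7  0xd7  0x3d  0xe5  0xf0  0x7b  0x62  0x7b ]

→ t0 |84|3a|5f|43|7b|7b|e5|d7|
→ t1 |7b|62|7b|f0|e5|3d|d7|c7|
→ t2 |c7|d7|3d|e5|f0|7b|62|7b|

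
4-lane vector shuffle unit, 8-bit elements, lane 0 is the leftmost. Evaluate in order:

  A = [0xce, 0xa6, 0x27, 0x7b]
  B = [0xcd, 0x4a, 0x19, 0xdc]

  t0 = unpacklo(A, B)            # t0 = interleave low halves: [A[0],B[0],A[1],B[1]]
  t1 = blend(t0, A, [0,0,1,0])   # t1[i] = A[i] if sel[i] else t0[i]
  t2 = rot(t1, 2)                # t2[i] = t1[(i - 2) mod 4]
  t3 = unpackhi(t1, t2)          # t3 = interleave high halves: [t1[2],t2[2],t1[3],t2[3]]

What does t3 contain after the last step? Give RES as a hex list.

t0 = [0xce, 0xcd, 0xa6, 0x4a]
t1 = [0xce, 0xcd, 0x27, 0x4a]
t2 = [0x27, 0x4a, 0xce, 0xcd]
t3 = [0x27, 0xce, 0x4a, 0xcd]

RES = [ 0x27  0xce  0x4a  0xcd ]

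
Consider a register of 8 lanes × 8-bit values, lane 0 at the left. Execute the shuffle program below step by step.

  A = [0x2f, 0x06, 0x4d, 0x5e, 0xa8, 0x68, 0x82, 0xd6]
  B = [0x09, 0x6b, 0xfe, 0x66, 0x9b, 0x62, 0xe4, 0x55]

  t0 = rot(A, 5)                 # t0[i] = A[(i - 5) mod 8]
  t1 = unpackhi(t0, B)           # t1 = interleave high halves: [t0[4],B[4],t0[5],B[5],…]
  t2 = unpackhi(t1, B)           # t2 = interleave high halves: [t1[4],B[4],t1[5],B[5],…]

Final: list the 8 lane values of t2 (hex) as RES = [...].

RES = [0x06, 0x9b, 0xe4, 0x62, 0x4d, 0xe4, 0x55, 0x55]

→ t0 |5e|a8|68|82|d6|2f|06|4d|
→ t1 |d6|9b|2f|62|06|e4|4d|55|
→ t2 |06|9b|e4|62|4d|e4|55|55|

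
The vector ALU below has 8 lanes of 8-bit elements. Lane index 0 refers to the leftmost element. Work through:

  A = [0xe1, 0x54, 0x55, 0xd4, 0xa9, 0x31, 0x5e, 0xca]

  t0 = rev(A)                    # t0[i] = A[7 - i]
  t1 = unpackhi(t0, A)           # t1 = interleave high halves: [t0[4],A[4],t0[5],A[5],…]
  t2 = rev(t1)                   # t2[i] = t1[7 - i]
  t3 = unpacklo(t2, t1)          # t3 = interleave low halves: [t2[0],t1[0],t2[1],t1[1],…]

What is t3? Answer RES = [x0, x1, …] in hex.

RES = [ 0xca  0xd4  0xe1  0xa9  0x5e  0x55  0x54  0x31 ]

  t0: ca 5e 31 a9 d4 55 54 e1
  t1: d4 a9 55 31 54 5e e1 ca
  t2: ca e1 5e 54 31 55 a9 d4
  t3: ca d4 e1 a9 5e 55 54 31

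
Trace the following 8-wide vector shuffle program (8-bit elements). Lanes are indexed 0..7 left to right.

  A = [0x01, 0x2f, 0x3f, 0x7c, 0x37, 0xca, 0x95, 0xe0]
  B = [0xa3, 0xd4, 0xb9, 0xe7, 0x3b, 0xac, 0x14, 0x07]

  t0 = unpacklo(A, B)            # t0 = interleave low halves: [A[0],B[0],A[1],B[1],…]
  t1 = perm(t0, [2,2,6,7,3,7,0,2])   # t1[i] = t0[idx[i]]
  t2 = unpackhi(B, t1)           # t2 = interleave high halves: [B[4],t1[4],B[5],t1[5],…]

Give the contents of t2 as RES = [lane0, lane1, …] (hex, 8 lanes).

RES = [0x3b, 0xd4, 0xac, 0xe7, 0x14, 0x01, 0x07, 0x2f]

t0 = [0x01, 0xa3, 0x2f, 0xd4, 0x3f, 0xb9, 0x7c, 0xe7]
t1 = [0x2f, 0x2f, 0x7c, 0xe7, 0xd4, 0xe7, 0x01, 0x2f]
t2 = [0x3b, 0xd4, 0xac, 0xe7, 0x14, 0x01, 0x07, 0x2f]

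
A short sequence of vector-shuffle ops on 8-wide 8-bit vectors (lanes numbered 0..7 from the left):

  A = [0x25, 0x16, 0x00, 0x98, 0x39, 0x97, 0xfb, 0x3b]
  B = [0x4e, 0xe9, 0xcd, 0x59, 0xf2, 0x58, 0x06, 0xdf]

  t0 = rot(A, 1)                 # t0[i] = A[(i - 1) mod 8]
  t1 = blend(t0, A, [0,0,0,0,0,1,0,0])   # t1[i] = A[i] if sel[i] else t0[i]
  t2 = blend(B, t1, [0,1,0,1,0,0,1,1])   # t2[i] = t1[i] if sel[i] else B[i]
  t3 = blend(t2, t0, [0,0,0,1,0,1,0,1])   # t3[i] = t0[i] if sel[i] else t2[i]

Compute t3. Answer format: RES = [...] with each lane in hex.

RES = [0x4e, 0x25, 0xcd, 0x00, 0xf2, 0x39, 0x97, 0xfb]

  t0: 3b 25 16 00 98 39 97 fb
  t1: 3b 25 16 00 98 97 97 fb
  t2: 4e 25 cd 00 f2 58 97 fb
  t3: 4e 25 cd 00 f2 39 97 fb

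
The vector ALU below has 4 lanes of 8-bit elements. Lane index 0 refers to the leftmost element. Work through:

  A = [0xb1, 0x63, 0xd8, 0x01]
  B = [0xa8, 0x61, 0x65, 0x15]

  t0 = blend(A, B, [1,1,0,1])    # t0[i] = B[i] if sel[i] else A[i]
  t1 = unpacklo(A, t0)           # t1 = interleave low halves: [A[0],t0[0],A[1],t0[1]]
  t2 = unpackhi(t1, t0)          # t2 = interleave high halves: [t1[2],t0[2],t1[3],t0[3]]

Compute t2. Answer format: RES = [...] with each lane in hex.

RES = [0x63, 0xd8, 0x61, 0x15]

→ t0 |a8|61|d8|15|
→ t1 |b1|a8|63|61|
→ t2 |63|d8|61|15|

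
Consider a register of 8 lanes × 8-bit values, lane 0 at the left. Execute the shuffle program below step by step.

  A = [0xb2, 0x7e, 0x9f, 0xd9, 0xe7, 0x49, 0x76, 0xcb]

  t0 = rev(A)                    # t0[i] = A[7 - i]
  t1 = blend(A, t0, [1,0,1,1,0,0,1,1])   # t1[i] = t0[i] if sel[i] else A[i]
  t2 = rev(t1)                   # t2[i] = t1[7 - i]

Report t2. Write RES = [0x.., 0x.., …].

→ t0 |cb|76|49|e7|d9|9f|7e|b2|
→ t1 |cb|7e|49|e7|e7|49|7e|b2|
→ t2 |b2|7e|49|e7|e7|49|7e|cb|

RES = [ 0xb2  0x7e  0x49  0xe7  0xe7  0x49  0x7e  0xcb ]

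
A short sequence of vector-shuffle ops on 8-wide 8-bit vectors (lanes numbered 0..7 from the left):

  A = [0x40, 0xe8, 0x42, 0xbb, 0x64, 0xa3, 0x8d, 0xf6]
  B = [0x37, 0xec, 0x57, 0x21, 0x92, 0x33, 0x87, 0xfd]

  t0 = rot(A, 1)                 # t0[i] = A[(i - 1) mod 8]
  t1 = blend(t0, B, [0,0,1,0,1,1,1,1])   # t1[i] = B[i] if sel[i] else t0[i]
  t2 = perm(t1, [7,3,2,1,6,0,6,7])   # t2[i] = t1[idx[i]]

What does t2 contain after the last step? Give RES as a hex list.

RES = [0xfd, 0x42, 0x57, 0x40, 0x87, 0xf6, 0x87, 0xfd]

t0 = [0xf6, 0x40, 0xe8, 0x42, 0xbb, 0x64, 0xa3, 0x8d]
t1 = [0xf6, 0x40, 0x57, 0x42, 0x92, 0x33, 0x87, 0xfd]
t2 = [0xfd, 0x42, 0x57, 0x40, 0x87, 0xf6, 0x87, 0xfd]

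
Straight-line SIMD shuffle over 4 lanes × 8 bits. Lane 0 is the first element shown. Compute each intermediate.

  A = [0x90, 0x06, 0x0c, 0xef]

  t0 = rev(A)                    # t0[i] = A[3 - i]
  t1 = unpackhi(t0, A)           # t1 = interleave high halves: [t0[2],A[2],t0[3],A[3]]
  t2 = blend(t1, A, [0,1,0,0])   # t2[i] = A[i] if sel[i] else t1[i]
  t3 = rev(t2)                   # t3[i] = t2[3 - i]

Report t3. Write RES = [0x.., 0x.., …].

RES = [0xef, 0x90, 0x06, 0x06]

  t0: ef 0c 06 90
  t1: 06 0c 90 ef
  t2: 06 06 90 ef
  t3: ef 90 06 06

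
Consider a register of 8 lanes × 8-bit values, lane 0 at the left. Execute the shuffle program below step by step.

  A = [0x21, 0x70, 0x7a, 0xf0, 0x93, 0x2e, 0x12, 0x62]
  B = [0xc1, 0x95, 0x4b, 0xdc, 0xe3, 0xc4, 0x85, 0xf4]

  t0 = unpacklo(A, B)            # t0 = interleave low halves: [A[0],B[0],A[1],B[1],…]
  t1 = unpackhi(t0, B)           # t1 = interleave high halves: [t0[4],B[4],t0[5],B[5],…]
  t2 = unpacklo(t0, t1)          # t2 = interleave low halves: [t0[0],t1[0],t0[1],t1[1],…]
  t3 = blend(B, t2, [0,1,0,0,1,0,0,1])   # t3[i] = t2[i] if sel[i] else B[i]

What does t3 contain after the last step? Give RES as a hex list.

  t0: 21 c1 70 95 7a 4b f0 dc
  t1: 7a e3 4b c4 f0 85 dc f4
  t2: 21 7a c1 e3 70 4b 95 c4
  t3: c1 7a 4b dc 70 c4 85 c4

RES = [ 0xc1  0x7a  0x4b  0xdc  0x70  0xc4  0x85  0xc4 ]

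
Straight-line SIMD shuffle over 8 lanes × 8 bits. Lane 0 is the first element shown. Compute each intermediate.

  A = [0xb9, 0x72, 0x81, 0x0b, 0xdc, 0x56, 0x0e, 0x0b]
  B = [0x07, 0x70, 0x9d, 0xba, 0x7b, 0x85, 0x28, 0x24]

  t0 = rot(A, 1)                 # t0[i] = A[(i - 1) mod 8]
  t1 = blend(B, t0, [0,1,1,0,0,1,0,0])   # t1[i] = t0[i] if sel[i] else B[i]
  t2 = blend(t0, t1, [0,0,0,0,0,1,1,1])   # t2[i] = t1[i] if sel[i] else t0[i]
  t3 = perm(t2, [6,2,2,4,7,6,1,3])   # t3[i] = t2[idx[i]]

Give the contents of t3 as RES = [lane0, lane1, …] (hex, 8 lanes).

→ t0 |0b|b9|72|81|0b|dc|56|0e|
→ t1 |07|b9|72|ba|7b|dc|28|24|
→ t2 |0b|b9|72|81|0b|dc|28|24|
→ t3 |28|72|72|0b|24|28|b9|81|

RES = [0x28, 0x72, 0x72, 0x0b, 0x24, 0x28, 0xb9, 0x81]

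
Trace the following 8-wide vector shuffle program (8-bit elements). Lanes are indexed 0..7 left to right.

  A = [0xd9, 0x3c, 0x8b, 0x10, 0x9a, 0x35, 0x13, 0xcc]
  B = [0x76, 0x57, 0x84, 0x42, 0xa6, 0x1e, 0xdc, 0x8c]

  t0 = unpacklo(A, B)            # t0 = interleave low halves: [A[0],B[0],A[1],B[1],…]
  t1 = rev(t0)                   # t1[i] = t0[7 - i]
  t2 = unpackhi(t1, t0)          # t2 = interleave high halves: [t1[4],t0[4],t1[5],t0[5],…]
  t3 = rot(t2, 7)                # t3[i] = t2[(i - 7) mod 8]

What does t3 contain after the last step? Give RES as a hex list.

RES = [ 0x8b  0x3c  0x84  0x76  0x10  0xd9  0x42  0x57 ]

→ t0 |d9|76|3c|57|8b|84|10|42|
→ t1 |42|10|84|8b|57|3c|76|d9|
→ t2 |57|8b|3c|84|76|10|d9|42|
→ t3 |8b|3c|84|76|10|d9|42|57|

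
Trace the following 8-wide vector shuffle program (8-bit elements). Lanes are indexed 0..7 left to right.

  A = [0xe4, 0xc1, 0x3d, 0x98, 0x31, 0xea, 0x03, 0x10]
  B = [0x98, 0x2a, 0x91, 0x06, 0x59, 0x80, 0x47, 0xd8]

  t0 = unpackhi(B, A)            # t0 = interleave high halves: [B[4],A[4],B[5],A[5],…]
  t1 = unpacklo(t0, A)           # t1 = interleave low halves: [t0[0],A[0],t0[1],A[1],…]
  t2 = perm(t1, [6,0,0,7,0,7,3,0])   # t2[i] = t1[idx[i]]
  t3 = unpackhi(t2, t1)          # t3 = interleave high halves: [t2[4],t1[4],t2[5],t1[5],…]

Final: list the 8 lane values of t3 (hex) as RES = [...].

  t0: 59 31 80 ea 47 03 d8 10
  t1: 59 e4 31 c1 80 3d ea 98
  t2: ea 59 59 98 59 98 c1 59
  t3: 59 80 98 3d c1 ea 59 98

RES = [ 0x59  0x80  0x98  0x3d  0xc1  0xea  0x59  0x98 ]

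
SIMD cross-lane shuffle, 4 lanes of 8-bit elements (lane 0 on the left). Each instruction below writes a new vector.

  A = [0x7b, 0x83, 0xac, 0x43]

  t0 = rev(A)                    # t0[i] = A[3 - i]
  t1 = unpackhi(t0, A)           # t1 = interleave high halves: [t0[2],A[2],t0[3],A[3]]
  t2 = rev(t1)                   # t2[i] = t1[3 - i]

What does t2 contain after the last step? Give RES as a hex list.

RES = [0x43, 0x7b, 0xac, 0x83]

  t0: 43 ac 83 7b
  t1: 83 ac 7b 43
  t2: 43 7b ac 83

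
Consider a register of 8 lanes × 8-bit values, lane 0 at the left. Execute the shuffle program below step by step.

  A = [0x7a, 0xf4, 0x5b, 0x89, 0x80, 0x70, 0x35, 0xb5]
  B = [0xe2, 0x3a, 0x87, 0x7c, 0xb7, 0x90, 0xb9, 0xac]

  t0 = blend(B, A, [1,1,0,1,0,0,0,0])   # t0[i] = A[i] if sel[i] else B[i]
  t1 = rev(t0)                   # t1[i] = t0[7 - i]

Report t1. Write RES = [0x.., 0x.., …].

  t0: 7a f4 87 89 b7 90 b9 ac
  t1: ac b9 90 b7 89 87 f4 7a

RES = [ 0xac  0xb9  0x90  0xb7  0x89  0x87  0xf4  0x7a ]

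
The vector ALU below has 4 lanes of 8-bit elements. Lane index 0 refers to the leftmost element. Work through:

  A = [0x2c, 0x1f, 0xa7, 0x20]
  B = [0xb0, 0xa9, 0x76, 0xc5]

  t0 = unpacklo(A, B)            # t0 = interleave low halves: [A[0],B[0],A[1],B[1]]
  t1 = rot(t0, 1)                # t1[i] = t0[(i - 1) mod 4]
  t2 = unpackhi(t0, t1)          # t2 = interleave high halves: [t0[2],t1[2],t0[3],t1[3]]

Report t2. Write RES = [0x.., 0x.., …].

t0 = [0x2c, 0xb0, 0x1f, 0xa9]
t1 = [0xa9, 0x2c, 0xb0, 0x1f]
t2 = [0x1f, 0xb0, 0xa9, 0x1f]

RES = [0x1f, 0xb0, 0xa9, 0x1f]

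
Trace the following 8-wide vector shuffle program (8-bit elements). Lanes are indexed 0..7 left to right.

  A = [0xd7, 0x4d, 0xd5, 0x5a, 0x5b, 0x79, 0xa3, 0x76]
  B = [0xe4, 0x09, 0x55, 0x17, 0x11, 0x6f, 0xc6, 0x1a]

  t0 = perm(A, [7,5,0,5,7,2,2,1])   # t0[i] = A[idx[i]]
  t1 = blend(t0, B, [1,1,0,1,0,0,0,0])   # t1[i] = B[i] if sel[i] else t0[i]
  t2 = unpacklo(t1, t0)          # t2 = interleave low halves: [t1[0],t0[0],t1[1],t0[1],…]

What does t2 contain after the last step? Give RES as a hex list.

RES = [ 0xe4  0x76  0x09  0x79  0xd7  0xd7  0x17  0x79 ]

  t0: 76 79 d7 79 76 d5 d5 4d
  t1: e4 09 d7 17 76 d5 d5 4d
  t2: e4 76 09 79 d7 d7 17 79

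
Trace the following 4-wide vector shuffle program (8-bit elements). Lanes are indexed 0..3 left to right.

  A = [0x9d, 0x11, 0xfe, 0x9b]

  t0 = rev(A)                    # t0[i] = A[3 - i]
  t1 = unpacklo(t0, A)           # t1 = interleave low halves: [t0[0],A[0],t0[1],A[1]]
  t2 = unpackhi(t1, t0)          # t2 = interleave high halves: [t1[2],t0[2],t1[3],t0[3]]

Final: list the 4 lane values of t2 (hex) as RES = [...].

RES = [0xfe, 0x11, 0x11, 0x9d]

t0 = [0x9b, 0xfe, 0x11, 0x9d]
t1 = [0x9b, 0x9d, 0xfe, 0x11]
t2 = [0xfe, 0x11, 0x11, 0x9d]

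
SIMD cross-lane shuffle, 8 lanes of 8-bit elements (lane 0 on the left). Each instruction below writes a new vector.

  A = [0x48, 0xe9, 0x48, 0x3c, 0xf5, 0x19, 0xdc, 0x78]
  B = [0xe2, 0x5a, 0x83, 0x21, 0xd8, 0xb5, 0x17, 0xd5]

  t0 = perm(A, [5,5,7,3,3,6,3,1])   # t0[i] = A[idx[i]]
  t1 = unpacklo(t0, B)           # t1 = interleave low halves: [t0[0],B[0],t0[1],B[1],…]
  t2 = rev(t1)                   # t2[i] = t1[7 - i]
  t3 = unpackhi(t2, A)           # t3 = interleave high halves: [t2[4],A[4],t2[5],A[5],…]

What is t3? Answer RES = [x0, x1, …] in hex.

  t0: 19 19 78 3c 3c dc 3c e9
  t1: 19 e2 19 5a 78 83 3c 21
  t2: 21 3c 83 78 5a 19 e2 19
  t3: 5a f5 19 19 e2 dc 19 78

RES = [ 0x5a  0xf5  0x19  0x19  0xe2  0xdc  0x19  0x78 ]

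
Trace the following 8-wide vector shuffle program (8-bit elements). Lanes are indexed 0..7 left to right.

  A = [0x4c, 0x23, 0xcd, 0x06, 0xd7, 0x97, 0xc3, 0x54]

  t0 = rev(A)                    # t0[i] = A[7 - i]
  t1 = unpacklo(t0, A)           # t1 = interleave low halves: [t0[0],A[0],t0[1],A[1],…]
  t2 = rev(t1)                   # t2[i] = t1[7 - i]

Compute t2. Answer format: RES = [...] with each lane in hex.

RES = [ 0x06  0xd7  0xcd  0x97  0x23  0xc3  0x4c  0x54 ]

t0 = [0x54, 0xc3, 0x97, 0xd7, 0x06, 0xcd, 0x23, 0x4c]
t1 = [0x54, 0x4c, 0xc3, 0x23, 0x97, 0xcd, 0xd7, 0x06]
t2 = [0x06, 0xd7, 0xcd, 0x97, 0x23, 0xc3, 0x4c, 0x54]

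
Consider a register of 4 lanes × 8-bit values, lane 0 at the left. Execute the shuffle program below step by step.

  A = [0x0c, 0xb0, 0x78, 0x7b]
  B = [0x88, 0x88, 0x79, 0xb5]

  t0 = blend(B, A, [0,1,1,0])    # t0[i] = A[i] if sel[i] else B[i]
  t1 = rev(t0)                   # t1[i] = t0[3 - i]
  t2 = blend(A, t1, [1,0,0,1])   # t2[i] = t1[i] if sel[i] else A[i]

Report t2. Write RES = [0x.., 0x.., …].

  t0: 88 b0 78 b5
  t1: b5 78 b0 88
  t2: b5 b0 78 88

RES = [ 0xb5  0xb0  0x78  0x88 ]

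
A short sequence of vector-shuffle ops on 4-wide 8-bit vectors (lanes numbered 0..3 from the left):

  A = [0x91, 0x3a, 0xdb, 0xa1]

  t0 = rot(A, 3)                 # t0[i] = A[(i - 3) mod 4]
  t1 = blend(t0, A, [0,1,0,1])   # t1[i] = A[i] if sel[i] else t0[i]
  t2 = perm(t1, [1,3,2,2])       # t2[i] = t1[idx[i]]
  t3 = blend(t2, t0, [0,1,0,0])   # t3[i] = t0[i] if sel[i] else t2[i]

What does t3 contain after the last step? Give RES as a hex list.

RES = [ 0x3a  0xdb  0xa1  0xa1 ]

t0 = [0x3a, 0xdb, 0xa1, 0x91]
t1 = [0x3a, 0x3a, 0xa1, 0xa1]
t2 = [0x3a, 0xa1, 0xa1, 0xa1]
t3 = [0x3a, 0xdb, 0xa1, 0xa1]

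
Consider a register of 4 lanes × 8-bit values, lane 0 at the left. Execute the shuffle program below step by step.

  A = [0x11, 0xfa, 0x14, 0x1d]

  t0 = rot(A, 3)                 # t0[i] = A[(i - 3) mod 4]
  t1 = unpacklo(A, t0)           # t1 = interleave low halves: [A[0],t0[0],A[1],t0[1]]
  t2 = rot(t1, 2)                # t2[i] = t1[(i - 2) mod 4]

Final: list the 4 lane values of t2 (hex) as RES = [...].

RES = [ 0xfa  0x14  0x11  0xfa ]

  t0: fa 14 1d 11
  t1: 11 fa fa 14
  t2: fa 14 11 fa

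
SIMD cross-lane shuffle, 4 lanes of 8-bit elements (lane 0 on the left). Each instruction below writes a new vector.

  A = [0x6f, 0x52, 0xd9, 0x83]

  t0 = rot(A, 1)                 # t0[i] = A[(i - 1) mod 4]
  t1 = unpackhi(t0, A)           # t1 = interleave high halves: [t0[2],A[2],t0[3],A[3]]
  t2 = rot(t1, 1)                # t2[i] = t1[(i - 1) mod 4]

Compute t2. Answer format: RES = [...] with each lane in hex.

RES = [ 0x83  0x52  0xd9  0xd9 ]

t0 = [0x83, 0x6f, 0x52, 0xd9]
t1 = [0x52, 0xd9, 0xd9, 0x83]
t2 = [0x83, 0x52, 0xd9, 0xd9]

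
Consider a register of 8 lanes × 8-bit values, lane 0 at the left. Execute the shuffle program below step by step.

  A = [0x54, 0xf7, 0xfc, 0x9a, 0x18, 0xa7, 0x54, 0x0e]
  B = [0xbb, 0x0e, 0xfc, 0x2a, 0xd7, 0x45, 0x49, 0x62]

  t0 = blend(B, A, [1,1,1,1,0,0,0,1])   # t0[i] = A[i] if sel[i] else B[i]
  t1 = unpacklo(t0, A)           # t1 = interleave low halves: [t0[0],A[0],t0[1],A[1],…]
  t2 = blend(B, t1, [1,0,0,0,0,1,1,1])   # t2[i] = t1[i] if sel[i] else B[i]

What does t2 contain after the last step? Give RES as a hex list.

  t0: 54 f7 fc 9a d7 45 49 0e
  t1: 54 54 f7 f7 fc fc 9a 9a
  t2: 54 0e fc 2a d7 fc 9a 9a

RES = [0x54, 0x0e, 0xfc, 0x2a, 0xd7, 0xfc, 0x9a, 0x9a]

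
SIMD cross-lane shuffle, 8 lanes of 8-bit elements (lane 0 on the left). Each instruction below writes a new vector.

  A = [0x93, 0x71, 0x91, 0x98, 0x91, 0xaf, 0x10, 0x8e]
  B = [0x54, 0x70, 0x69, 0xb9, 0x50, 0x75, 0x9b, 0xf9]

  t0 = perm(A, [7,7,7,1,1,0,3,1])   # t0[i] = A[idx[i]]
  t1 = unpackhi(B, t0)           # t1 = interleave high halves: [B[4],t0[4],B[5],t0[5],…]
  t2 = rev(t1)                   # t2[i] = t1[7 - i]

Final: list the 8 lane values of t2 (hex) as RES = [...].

RES = [0x71, 0xf9, 0x98, 0x9b, 0x93, 0x75, 0x71, 0x50]

t0 = [0x8e, 0x8e, 0x8e, 0x71, 0x71, 0x93, 0x98, 0x71]
t1 = [0x50, 0x71, 0x75, 0x93, 0x9b, 0x98, 0xf9, 0x71]
t2 = [0x71, 0xf9, 0x98, 0x9b, 0x93, 0x75, 0x71, 0x50]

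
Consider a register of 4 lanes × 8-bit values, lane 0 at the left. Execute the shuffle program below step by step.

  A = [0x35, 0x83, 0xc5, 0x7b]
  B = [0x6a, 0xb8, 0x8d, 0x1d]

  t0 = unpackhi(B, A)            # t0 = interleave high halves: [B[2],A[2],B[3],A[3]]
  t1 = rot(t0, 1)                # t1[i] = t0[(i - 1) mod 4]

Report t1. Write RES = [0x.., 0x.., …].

  t0: 8d c5 1d 7b
  t1: 7b 8d c5 1d

RES = [0x7b, 0x8d, 0xc5, 0x1d]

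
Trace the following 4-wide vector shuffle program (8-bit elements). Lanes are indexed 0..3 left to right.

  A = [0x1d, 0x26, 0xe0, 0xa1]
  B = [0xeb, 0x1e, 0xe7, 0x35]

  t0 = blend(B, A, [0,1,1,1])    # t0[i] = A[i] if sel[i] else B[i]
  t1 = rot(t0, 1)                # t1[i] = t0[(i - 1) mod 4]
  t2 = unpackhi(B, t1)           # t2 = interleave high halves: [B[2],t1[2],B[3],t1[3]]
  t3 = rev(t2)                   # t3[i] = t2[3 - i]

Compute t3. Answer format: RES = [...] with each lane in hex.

t0 = [0xeb, 0x26, 0xe0, 0xa1]
t1 = [0xa1, 0xeb, 0x26, 0xe0]
t2 = [0xe7, 0x26, 0x35, 0xe0]
t3 = [0xe0, 0x35, 0x26, 0xe7]

RES = [ 0xe0  0x35  0x26  0xe7 ]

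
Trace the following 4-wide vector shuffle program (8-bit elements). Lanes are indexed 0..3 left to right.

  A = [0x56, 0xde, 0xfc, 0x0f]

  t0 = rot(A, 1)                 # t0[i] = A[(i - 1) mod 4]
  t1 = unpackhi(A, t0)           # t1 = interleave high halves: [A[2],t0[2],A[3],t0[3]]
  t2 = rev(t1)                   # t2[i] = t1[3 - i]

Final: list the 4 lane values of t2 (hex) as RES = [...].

  t0: 0f 56 de fc
  t1: fc de 0f fc
  t2: fc 0f de fc

RES = [0xfc, 0x0f, 0xde, 0xfc]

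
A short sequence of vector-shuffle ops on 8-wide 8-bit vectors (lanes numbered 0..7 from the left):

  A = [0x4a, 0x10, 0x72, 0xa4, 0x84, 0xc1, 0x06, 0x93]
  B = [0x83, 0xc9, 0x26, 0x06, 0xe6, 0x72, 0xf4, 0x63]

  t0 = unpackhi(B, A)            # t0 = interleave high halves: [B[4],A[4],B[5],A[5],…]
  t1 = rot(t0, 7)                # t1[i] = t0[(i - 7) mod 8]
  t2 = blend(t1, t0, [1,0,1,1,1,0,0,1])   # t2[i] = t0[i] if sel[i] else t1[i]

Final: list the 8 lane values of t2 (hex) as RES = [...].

t0 = [0xe6, 0x84, 0x72, 0xc1, 0xf4, 0x06, 0x63, 0x93]
t1 = [0x84, 0x72, 0xc1, 0xf4, 0x06, 0x63, 0x93, 0xe6]
t2 = [0xe6, 0x72, 0x72, 0xc1, 0xf4, 0x63, 0x93, 0x93]

RES = [0xe6, 0x72, 0x72, 0xc1, 0xf4, 0x63, 0x93, 0x93]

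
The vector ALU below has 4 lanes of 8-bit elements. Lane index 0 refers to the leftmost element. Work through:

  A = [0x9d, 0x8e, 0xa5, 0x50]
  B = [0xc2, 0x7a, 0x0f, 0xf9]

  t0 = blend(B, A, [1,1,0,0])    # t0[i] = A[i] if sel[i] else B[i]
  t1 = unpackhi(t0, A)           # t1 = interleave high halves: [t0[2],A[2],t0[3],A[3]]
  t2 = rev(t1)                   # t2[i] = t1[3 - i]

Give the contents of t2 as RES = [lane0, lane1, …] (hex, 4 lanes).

RES = [ 0x50  0xf9  0xa5  0x0f ]

  t0: 9d 8e 0f f9
  t1: 0f a5 f9 50
  t2: 50 f9 a5 0f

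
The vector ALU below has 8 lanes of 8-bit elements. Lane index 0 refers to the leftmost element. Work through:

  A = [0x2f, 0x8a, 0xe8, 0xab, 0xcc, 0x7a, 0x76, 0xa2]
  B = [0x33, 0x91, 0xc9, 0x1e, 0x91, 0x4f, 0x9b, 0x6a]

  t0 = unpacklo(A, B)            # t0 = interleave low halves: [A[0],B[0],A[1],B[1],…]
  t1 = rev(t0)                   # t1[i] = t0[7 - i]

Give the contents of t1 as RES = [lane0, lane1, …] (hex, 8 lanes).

t0 = [0x2f, 0x33, 0x8a, 0x91, 0xe8, 0xc9, 0xab, 0x1e]
t1 = [0x1e, 0xab, 0xc9, 0xe8, 0x91, 0x8a, 0x33, 0x2f]

RES = [ 0x1e  0xab  0xc9  0xe8  0x91  0x8a  0x33  0x2f ]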